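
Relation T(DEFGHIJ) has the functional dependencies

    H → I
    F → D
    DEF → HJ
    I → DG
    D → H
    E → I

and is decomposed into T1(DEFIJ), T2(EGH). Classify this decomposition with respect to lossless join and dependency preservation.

Lossless test: (E)⁺ = {DEGHI}, which contains all of one fragment — lossless.
Dependency preservation: the restricted closure of {H} across the fragments never reaches {I}, so H → I cannot be enforced without a join — not preserved.

lossless but not dependency-preserving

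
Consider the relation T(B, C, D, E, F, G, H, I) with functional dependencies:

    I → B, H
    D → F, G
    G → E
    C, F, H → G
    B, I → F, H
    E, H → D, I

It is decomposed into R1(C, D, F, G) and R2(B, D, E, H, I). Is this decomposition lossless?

No

Common attributes: R1 ∩ R2 = {D}.
Closure of {D}: D → F, G applies, adding F, G; G → E applies, adding E. So (D)⁺ = {D, E, F, G}.
The closure contains neither all of R1 = {C, D, F, G} nor all of R2 = {B, D, E, H, I}, so the common attributes are not a superkey of either fragment. The join is lossy.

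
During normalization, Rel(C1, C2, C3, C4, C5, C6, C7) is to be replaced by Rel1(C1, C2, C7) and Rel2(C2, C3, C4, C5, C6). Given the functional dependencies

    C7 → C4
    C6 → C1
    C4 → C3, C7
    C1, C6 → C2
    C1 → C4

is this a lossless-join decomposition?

No

Common attributes: Rel1 ∩ Rel2 = {C2}.
No dependency enlarges {C2}, so (C2)⁺ = {C2}.
The closure contains neither all of Rel1 = {C1, C2, C7} nor all of Rel2 = {C2, C3, C4, C5, C6}, so the common attributes are not a superkey of either fragment. The join is lossy.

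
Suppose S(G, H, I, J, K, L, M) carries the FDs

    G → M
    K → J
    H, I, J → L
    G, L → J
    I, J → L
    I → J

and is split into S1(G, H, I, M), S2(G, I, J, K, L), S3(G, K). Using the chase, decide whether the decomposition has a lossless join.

No

Chase test. Columns are G, H, I, J, K, L, M; row i has aⱼ where attribute j ∈ Si, else bᵢⱼ.
Initial tableau (one row per fragment):
  row 1: a1 a2 a3 b14 b15 b16 a7
  row 2: a1 b22 a3 a4 a5 a6 b27
  row 3: a1 b32 b33 b34 a5 b36 b37
Rows 1 and 2 agree on G; apply G→M and equate their M entries.
Rows 1 and 3 agree on G; apply G→M and equate their M entries.
Rows 2 and 3 agree on K; apply K→J and equate their J entries.
Rows 1 and 2 agree on I; apply I→J and equate their J entries.
Rows 1 and 2 agree on I, J; apply I, J→L and equate their L entries.
No row becomes fully distinguished — the join is lossy.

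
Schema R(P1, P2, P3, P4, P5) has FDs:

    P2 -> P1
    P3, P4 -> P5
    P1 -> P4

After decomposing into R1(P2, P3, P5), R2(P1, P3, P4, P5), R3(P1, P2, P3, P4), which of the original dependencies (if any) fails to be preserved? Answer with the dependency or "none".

P2 → P1 lies within R3.
P3, P4 → P5 lies within R2.
P1 → P4 lies within R2.
Every dependency is enforceable on the fragments, so the decomposition is dependency-preserving.

none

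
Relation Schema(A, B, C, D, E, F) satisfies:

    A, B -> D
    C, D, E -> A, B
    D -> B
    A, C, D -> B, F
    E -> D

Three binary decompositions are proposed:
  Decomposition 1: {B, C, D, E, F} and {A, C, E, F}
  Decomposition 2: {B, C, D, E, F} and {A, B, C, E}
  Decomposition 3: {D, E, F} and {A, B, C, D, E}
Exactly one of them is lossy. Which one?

Decomposition 3

Decomposition 1: common = {C, E, F}, closure = {A, B, C, D, E, F} → lossless.
Decomposition 2: common = {B, C, E}, closure = {A, B, C, D, E, F} → lossless.
Decomposition 3: common = {D, E}, closure = {B, D, E} → lossy.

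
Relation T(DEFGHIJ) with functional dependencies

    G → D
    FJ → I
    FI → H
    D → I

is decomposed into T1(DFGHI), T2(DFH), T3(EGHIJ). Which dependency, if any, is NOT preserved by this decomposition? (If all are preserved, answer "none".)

FJ → I

Check FJ → I: no single fragment contains all of {FIJ}, and the restricted closure of {FJ} across the fragments never reaches {I}.
G → D is preserved.
FI → H is preserved.
D → I is preserved.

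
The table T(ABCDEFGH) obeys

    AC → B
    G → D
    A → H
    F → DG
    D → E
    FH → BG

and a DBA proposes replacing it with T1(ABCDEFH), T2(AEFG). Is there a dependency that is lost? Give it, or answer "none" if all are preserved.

Check G → D: no single fragment contains all of {DG}, and the restricted closure of {G} across the fragments never reaches {D}.
AC → B is preserved.
A → H is preserved.
F → DG is preserved.
D → E is preserved.
FH → BG is preserved.

G → D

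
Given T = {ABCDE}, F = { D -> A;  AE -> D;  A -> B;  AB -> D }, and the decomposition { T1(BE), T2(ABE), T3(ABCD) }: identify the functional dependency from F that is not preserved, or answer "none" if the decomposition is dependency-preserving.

D → A lies within T3.
AE → D: restricted closure across fragments reaches D.
A → B lies within T2.
AB → D lies within T3.
Every dependency is enforceable on the fragments, so the decomposition is dependency-preserving.

none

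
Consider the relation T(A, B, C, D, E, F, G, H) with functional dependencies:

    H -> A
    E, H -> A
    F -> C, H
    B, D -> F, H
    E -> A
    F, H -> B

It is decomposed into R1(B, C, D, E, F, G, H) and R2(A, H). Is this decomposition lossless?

Yes

Common attributes: R1 ∩ R2 = {H}.
Closure of {H}: H → A applies, adding A. So (H)⁺ = {A, H}.
This closure contains every attribute of R2, so R1 ∩ R2 → R2. The join is lossless.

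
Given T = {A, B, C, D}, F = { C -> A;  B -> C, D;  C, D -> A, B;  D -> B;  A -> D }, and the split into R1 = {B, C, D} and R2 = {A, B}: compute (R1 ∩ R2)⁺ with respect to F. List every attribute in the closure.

A, B, C, D

R1 ∩ R2 = {B}.
B → C, D applies, adding C, D
C, D → A, B applies, adding A
Closure: {A, B, C, D}.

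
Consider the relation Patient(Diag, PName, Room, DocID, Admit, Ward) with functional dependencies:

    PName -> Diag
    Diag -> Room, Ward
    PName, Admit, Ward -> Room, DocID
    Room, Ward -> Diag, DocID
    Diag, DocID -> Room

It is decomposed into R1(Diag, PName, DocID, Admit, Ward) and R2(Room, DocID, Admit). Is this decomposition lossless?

Common attributes: R1 ∩ R2 = {DocID, Admit}.
No dependency enlarges {DocID, Admit}, so (DocID, Admit)⁺ = {DocID, Admit}.
The closure contains neither all of R1 = {Diag, PName, DocID, Admit, Ward} nor all of R2 = {Room, DocID, Admit}, so the common attributes are not a superkey of either fragment. The join is lossy.

No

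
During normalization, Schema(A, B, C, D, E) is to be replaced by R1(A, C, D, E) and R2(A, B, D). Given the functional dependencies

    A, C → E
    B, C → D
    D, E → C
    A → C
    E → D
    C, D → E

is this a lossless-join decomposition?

Yes

Common attributes: R1 ∩ R2 = {A, D}.
Closure of {A, D}: A → C applies, adding C; C, D → E applies, adding E. So (A, D)⁺ = {A, C, D, E}.
This closure contains every attribute of R1, so R1 ∩ R2 → R1. The join is lossless.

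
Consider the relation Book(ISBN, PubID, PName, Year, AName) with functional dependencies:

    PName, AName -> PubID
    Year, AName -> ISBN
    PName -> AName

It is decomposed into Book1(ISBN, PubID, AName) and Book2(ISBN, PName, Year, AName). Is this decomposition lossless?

No

Common attributes: Book1 ∩ Book2 = {ISBN, AName}.
No dependency enlarges {ISBN, AName}, so (ISBN, AName)⁺ = {ISBN, AName}.
The closure contains neither all of Book1 = {ISBN, PubID, AName} nor all of Book2 = {ISBN, PName, Year, AName}, so the common attributes are not a superkey of either fragment. The join is lossy.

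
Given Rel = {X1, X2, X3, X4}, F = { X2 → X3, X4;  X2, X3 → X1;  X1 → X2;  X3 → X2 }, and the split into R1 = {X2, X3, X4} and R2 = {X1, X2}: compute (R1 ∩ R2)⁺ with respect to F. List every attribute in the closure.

X1, X2, X3, X4

R1 ∩ R2 = {X2}.
X2 → X3, X4 applies, adding X3, X4
X2, X3 → X1 applies, adding X1
Closure: {X1, X2, X3, X4}.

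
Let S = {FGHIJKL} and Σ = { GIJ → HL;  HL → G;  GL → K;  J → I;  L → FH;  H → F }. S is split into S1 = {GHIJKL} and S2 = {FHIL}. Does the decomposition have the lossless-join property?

Yes

Common attributes: S1 ∩ S2 = {HIL}.
Closure of {HIL}: HL → G applies, adding G; GL → K applies, adding K; L → FH applies, adding F. So (HIL)⁺ = {FGHIKL}.
This closure contains every attribute of S2, so S1 ∩ S2 → S2. The join is lossless.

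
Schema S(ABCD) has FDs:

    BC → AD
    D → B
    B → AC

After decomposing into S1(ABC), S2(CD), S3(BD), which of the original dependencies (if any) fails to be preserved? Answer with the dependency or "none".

BC → AD: restricted closure across fragments reaches AD.
D → B lies within S3.
B → AC lies within S1.
Every dependency is enforceable on the fragments, so the decomposition is dependency-preserving.

none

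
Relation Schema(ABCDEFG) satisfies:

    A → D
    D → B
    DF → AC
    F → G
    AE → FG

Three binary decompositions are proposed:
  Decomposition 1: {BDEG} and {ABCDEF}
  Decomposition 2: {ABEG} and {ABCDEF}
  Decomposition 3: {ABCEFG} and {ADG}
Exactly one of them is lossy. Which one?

Decomposition 1

Decomposition 1: common = {BDE}, closure = {BDE} → lossy.
Decomposition 2: common = {ABE}, closure = {ABCDEFG} → lossless.
Decomposition 3: common = {AG}, closure = {ABDG} → lossless.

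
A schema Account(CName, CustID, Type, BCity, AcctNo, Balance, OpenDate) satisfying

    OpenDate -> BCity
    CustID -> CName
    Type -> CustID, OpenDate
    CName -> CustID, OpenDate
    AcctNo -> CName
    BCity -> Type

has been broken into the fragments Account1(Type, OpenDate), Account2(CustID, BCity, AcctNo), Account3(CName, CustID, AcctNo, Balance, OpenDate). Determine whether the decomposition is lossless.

Chase test. Columns are CName, CustID, Type, BCity, AcctNo, Balance, OpenDate; row i has aⱼ where attribute j ∈ Accounti, else bᵢⱼ.
Initial tableau (one row per fragment):
  row 1: b11 b12 a3 b14 b15 b16 a7
  row 2: b21 a2 b23 a4 a5 b26 b27
  row 3: a1 a2 b33 b34 a5 a6 a7
Rows 1 and 3 agree on OpenDate; apply OpenDate→BCity and equate their BCity entries.
Rows 2 and 3 agree on CustID; apply CustID→CName and equate their CName entries.
Rows 2 and 3 agree on CName; apply CName→CustID, OpenDate and equate their CustID, OpenDate entries.
Rows 1 and 3 agree on BCity; apply BCity→Type and equate their Type entries.
Rows 1 and 2 agree on OpenDate; apply OpenDate→BCity and equate their BCity entries.
Rows 1 and 3 agree on Type; apply Type→CustID, OpenDate and equate their CustID, OpenDate entries.
Rows 1 and 2 agree on BCity; apply BCity→Type and equate their Type entries.
Rows 1 and 2 agree on CustID; apply CustID→CName and equate their CName entries.
Row 3 is now all distinguished symbols — the join is lossless.

Yes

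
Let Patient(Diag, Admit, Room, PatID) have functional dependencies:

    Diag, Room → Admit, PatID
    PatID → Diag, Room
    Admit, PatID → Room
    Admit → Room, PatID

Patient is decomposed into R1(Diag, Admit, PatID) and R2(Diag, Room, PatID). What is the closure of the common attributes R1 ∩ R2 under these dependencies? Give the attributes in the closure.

R1 ∩ R2 = {Diag, PatID}.
PatID → Diag, Room applies, adding Room
Diag, Room → Admit, PatID applies, adding Admit
Closure: {Diag, Admit, Room, PatID}.

Diag, Admit, Room, PatID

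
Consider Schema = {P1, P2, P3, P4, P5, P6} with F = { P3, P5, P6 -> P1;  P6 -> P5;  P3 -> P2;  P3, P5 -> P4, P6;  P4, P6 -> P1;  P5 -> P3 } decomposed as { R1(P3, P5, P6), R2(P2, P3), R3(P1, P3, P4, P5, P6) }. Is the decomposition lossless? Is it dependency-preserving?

Lossless test (chase): Rows 1 and 3 agree on P3, P5, P6; apply P3, P5, P6→P1 and equate their P1 entries. Rows 1 and 2 agree on P3; apply P3→P2 and equate their P2 entries. Rows 1 and 3 agree on P3; apply P3→P2 and equate their P2 entries. Rows 1 and 3 agree on P3, P5; apply P3, P5→P4, P6 and equate their P4, P6 entries. Row 1 is now all distinguished symbols — the join is lossless.
Dependency preservation: every FD's attributes lie within a single fragment, so each can be enforced locally — preserved.

lossless and dependency-preserving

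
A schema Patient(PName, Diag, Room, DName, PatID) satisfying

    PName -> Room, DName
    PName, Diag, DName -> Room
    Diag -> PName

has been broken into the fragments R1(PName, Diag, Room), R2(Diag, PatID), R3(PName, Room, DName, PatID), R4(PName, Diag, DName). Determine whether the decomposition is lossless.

Chase test. Columns are PName, Diag, Room, DName, PatID; row i has aⱼ where attribute j ∈ Ri, else bᵢⱼ.
Initial tableau (one row per fragment):
  row 1: a1 a2 a3 b14 b15
  row 2: b21 a2 b23 b24 a5
  row 3: a1 b32 a3 a4 a5
  row 4: a1 a2 b43 a4 b45
Rows 1 and 3 agree on PName; apply PName→Room, DName and equate their Room, DName entries.
Rows 1 and 4 agree on PName; apply PName→Room, DName and equate their Room, DName entries.
Rows 1 and 2 agree on Diag; apply Diag→PName and equate their PName entries.
Rows 1 and 2 agree on PName; apply PName→Room, DName and equate their Room, DName entries.
Row 2 is now all distinguished symbols — the join is lossless.

Yes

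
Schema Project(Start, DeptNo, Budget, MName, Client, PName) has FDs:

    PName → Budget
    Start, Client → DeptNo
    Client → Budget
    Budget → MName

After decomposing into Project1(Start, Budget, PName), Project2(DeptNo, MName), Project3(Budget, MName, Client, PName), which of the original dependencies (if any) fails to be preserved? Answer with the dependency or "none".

Check Start, Client → DeptNo: no single fragment contains all of {Start, DeptNo, Client}, and the restricted closure of {Start, Client} across the fragments never reaches {DeptNo}.
PName → Budget is preserved.
Client → Budget is preserved.
Budget → MName is preserved.

Start, Client → DeptNo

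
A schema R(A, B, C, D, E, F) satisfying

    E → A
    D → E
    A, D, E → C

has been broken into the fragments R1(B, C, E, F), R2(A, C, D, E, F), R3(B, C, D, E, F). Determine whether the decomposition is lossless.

Chase test. Columns are A, B, C, D, E, F; row i has aⱼ where attribute j ∈ Ri, else bᵢⱼ.
Initial tableau (one row per fragment):
  row 1: b11 a2 a3 b14 a5 a6
  row 2: a1 b22 a3 a4 a5 a6
  row 3: b31 a2 a3 a4 a5 a6
Rows 1 and 2 agree on E; apply E→A and equate their A entries.
Rows 1 and 3 agree on E; apply E→A and equate their A entries.
Row 3 is now all distinguished symbols — the join is lossless.

Yes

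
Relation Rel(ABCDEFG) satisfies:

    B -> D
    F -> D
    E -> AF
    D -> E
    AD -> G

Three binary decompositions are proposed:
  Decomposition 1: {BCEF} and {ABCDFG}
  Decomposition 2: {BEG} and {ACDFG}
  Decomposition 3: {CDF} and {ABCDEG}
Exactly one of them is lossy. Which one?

Decomposition 1: common = {BCF}, closure = {ABCDEFG} → lossless.
Decomposition 2: common = {G}, closure = {G} → lossy.
Decomposition 3: common = {CD}, closure = {ACDEFG} → lossless.

Decomposition 2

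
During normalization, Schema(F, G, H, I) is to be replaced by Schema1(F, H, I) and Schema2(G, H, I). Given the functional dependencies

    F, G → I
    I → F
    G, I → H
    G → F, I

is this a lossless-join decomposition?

Common attributes: Schema1 ∩ Schema2 = {H, I}.
Closure of {H, I}: I → F applies, adding F. So (H, I)⁺ = {F, H, I}.
This closure contains every attribute of Schema1, so Schema1 ∩ Schema2 → Schema1. The join is lossless.

Yes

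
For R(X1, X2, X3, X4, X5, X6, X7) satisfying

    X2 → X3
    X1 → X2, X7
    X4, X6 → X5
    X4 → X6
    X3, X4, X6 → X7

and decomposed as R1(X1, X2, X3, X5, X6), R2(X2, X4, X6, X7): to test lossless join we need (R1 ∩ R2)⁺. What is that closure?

R1 ∩ R2 = {X2, X6}.
X2 → X3 applies, adding X3
Closure: {X2, X3, X6}.

X2, X3, X6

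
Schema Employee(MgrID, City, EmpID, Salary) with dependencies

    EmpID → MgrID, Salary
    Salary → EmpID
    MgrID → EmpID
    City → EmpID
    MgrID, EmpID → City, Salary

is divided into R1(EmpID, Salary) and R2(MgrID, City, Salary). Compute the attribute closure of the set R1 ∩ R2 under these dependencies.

MgrID, City, EmpID, Salary

R1 ∩ R2 = {Salary}.
Salary → EmpID applies, adding EmpID
EmpID → MgrID, Salary applies, adding MgrID
MgrID, EmpID → City, Salary applies, adding City
Closure: {MgrID, City, EmpID, Salary}.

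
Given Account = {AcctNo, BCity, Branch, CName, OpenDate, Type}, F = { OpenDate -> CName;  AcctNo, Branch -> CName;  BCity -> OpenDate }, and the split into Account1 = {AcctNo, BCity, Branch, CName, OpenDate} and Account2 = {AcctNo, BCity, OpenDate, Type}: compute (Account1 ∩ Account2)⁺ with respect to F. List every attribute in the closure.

AcctNo, BCity, CName, OpenDate

Account1 ∩ Account2 = {AcctNo, BCity, OpenDate}.
OpenDate → CName applies, adding CName
Closure: {AcctNo, BCity, CName, OpenDate}.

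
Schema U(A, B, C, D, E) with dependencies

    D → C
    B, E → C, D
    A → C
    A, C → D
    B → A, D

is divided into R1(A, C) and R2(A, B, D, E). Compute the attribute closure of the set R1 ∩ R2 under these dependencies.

A, C, D

R1 ∩ R2 = {A}.
A → C applies, adding C
A, C → D applies, adding D
Closure: {A, C, D}.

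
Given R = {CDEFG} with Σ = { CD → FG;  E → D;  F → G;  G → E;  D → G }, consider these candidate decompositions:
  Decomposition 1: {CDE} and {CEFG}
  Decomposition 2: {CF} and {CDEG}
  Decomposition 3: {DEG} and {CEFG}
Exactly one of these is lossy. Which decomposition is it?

Decomposition 1: common = {CE}, closure = {CDEFG} → lossless.
Decomposition 2: common = {C}, closure = {C} → lossy.
Decomposition 3: common = {EG}, closure = {DEG} → lossless.

Decomposition 2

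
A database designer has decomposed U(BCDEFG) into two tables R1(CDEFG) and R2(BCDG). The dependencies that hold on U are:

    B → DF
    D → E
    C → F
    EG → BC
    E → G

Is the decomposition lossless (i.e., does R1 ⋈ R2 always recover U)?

Yes

Common attributes: R1 ∩ R2 = {CDG}.
Closure of {CDG}: D → E applies, adding E; C → F applies, adding F; EG → BC applies, adding B. So (CDG)⁺ = {BCDEFG}.
This closure contains every attribute of R1, so R1 ∩ R2 → R1. The join is lossless.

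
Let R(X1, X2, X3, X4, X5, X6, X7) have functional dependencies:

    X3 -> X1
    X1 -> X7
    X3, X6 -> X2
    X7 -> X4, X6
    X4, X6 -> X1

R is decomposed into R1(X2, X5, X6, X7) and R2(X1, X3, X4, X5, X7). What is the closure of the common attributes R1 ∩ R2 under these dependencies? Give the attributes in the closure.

X1, X4, X5, X6, X7

R1 ∩ R2 = {X5, X7}.
X7 → X4, X6 applies, adding X4, X6
X4, X6 → X1 applies, adding X1
Closure: {X1, X4, X5, X6, X7}.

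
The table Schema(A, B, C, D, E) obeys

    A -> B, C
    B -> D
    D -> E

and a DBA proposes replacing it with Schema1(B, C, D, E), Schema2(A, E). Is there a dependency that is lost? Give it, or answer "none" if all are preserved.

A -> B, C

Check A → B, C: no single fragment contains all of {A, B, C}, and the restricted closure of {A} across the fragments never reaches {B, C}.
B → D is preserved.
D → E is preserved.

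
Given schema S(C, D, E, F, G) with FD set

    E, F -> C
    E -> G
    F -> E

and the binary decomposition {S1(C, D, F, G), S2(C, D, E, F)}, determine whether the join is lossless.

Yes

Common attributes: S1 ∩ S2 = {C, D, F}.
Closure of {C, D, F}: F → E applies, adding E; E → G applies, adding G. So (C, D, F)⁺ = {C, D, E, F, G}.
This closure contains every attribute of S1, so S1 ∩ S2 → S1. The join is lossless.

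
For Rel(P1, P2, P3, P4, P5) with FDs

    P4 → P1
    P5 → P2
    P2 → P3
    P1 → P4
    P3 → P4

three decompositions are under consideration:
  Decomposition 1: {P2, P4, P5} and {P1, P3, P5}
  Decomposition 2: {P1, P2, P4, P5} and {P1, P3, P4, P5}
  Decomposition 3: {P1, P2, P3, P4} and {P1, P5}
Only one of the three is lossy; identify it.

Decomposition 1: common = {P5}, closure = {P1, P2, P3, P4, P5} → lossless.
Decomposition 2: common = {P1, P4, P5}, closure = {P1, P2, P3, P4, P5} → lossless.
Decomposition 3: common = {P1}, closure = {P1, P4} → lossy.

Decomposition 3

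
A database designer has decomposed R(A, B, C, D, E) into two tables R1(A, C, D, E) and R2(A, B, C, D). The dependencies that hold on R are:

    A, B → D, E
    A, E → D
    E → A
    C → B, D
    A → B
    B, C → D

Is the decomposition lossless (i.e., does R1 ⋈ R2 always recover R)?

Common attributes: R1 ∩ R2 = {A, C, D}.
Closure of {A, C, D}: C → B, D applies, adding B; A, B → D, E applies, adding E. So (A, C, D)⁺ = {A, B, C, D, E}.
This closure contains every attribute of R1, so R1 ∩ R2 → R1. The join is lossless.

Yes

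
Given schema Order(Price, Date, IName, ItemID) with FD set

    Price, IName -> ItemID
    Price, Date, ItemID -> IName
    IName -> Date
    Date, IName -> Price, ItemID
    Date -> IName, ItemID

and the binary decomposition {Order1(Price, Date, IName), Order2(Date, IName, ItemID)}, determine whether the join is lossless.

Common attributes: Order1 ∩ Order2 = {Date, IName}.
Closure of {Date, IName}: Date, IName → Price, ItemID applies, adding Price, ItemID. So (Date, IName)⁺ = {Price, Date, IName, ItemID}.
This closure contains every attribute of Order1, so Order1 ∩ Order2 → Order1. The join is lossless.

Yes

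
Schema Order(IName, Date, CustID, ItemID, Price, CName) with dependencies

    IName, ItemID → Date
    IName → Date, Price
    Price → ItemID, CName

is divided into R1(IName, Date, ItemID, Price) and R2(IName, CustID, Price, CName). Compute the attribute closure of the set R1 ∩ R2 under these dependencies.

IName, Date, ItemID, Price, CName

R1 ∩ R2 = {IName, Price}.
IName → Date, Price applies, adding Date
Price → ItemID, CName applies, adding ItemID, CName
Closure: {IName, Date, ItemID, Price, CName}.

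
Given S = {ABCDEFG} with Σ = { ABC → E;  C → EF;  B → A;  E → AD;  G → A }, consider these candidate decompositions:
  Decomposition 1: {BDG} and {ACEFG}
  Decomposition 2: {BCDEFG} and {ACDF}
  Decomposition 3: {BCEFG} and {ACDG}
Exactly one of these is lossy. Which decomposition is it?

Decomposition 1: common = {G}, closure = {AG} → lossy.
Decomposition 2: common = {CDF}, closure = {ACDEF} → lossless.
Decomposition 3: common = {CG}, closure = {ACDEFG} → lossless.

Decomposition 1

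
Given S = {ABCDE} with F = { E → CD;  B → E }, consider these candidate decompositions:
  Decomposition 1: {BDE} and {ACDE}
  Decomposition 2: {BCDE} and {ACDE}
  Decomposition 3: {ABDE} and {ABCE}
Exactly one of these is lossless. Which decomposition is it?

Decomposition 1: common = {DE}, closure = {CDE} → lossy.
Decomposition 2: common = {CDE}, closure = {CDE} → lossy.
Decomposition 3: common = {ABE}, closure = {ABCDE} → lossless.

Decomposition 3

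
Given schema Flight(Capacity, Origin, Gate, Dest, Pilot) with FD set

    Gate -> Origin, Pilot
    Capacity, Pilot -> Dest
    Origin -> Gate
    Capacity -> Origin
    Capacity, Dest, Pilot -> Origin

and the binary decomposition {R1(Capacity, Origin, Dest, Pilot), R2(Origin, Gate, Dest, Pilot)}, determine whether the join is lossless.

Common attributes: R1 ∩ R2 = {Origin, Dest, Pilot}.
Closure of {Origin, Dest, Pilot}: Origin → Gate applies, adding Gate. So (Origin, Dest, Pilot)⁺ = {Origin, Gate, Dest, Pilot}.
This closure contains every attribute of R2, so R1 ∩ R2 → R2. The join is lossless.

Yes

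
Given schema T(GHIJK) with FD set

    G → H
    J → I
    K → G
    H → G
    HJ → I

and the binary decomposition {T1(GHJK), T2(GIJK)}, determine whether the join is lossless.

Yes

Common attributes: T1 ∩ T2 = {GJK}.
Closure of {GJK}: G → H applies, adding H; J → I applies, adding I. So (GJK)⁺ = {GHIJK}.
This closure contains every attribute of T1, so T1 ∩ T2 → T1. The join is lossless.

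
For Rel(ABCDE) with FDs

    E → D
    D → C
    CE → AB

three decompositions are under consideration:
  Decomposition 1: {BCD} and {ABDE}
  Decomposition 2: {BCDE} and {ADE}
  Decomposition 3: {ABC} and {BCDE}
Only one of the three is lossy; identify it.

Decomposition 3

Decomposition 1: common = {BD}, closure = {BCD} → lossless.
Decomposition 2: common = {DE}, closure = {ABCDE} → lossless.
Decomposition 3: common = {BC}, closure = {BC} → lossy.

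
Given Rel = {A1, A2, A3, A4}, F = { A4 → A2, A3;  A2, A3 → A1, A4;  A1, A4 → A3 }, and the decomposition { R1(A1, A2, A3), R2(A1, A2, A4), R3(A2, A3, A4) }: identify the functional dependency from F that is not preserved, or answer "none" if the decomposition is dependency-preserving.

none

A4 → A2, A3 lies within R3.
A2, A3 → A1, A4: restricted closure across fragments reaches A1, A4.
A1, A4 → A3: restricted closure across fragments reaches A3.
Every dependency is enforceable on the fragments, so the decomposition is dependency-preserving.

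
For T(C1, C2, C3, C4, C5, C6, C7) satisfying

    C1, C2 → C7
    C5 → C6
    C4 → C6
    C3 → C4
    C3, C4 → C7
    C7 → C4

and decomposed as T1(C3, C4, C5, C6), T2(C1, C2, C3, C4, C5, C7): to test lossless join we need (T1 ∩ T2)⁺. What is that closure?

T1 ∩ T2 = {C3, C4, C5}.
C5 → C6 applies, adding C6
C3, C4 → C7 applies, adding C7
Closure: {C3, C4, C5, C6, C7}.

C3, C4, C5, C6, C7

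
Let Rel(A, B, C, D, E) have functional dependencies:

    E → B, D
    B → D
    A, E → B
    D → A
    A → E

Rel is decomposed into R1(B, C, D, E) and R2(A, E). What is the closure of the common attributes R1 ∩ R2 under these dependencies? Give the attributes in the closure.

R1 ∩ R2 = {E}.
E → B, D applies, adding B, D
D → A applies, adding A
Closure: {A, B, D, E}.

A, B, D, E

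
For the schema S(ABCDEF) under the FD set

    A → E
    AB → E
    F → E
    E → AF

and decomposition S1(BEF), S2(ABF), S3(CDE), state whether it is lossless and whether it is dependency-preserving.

Lossless test (chase): Rows 1 and 2 agree on F; apply F→E and equate their E entries. Rows 1 and 2 agree on E; apply E→AF and equate their AF entries. Rows 1 and 3 agree on E; apply E→AF and equate their AF entries. No row becomes fully distinguished — the join is lossy.
Dependency preservation: A → E; AB → E; E → AF are not contained in any single fragment, but the restricted closure of each left-hand side across the fragments still reaches the right-hand side; the remaining FDs each lie inside some fragment. All dependencies are preserved.

lossy but dependency-preserving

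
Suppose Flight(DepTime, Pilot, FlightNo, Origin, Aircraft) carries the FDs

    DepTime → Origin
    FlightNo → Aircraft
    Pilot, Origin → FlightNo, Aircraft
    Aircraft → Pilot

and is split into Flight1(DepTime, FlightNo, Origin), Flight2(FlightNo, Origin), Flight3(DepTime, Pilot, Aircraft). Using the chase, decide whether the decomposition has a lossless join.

Chase test. Columns are DepTime, Pilot, FlightNo, Origin, Aircraft; row i has aⱼ where attribute j ∈ Flighti, else bᵢⱼ.
Initial tableau (one row per fragment):
  row 1: a1 b12 a3 a4 b15
  row 2: b21 b22 a3 a4 b25
  row 3: a1 a2 b33 b34 a5
Rows 1 and 3 agree on DepTime; apply DepTime→Origin and equate their Origin entries.
Rows 1 and 2 agree on FlightNo; apply FlightNo→Aircraft and equate their Aircraft entries.
Rows 1 and 2 agree on Aircraft; apply Aircraft→Pilot and equate their Pilot entries.
No row becomes fully distinguished — the join is lossy.

No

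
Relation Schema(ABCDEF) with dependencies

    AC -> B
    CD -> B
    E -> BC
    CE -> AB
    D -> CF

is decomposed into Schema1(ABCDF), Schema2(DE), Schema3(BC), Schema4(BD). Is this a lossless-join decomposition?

Chase test. Columns are ABCDEF; row i has aⱼ where attribute j ∈ Schemai, else bᵢⱼ.
Initial tableau (one row per fragment):
  row 1: a1 a2 a3 a4 b15 a6
  row 2: b21 b22 b23 a4 a5 b26
  row 3: b31 a2 a3 b34 b35 b36
  row 4: b41 a2 b43 a4 b45 b46
Rows 1 and 2 agree on D; apply D→CF and equate their CF entries.
Rows 1 and 4 agree on D; apply D→CF and equate their CF entries.
Rows 1 and 2 agree on CD; apply CD→B and equate their B entries.
No row becomes fully distinguished — the join is lossy.

No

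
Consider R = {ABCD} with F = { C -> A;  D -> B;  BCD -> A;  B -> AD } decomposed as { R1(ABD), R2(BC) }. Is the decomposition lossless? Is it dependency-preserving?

lossless but not dependency-preserving

Lossless test: (B)⁺ = {ABD}, which contains all of one fragment — lossless.
Dependency preservation: the restricted closure of {C} across the fragments never reaches {A}, so C → A cannot be enforced without a join — not preserved.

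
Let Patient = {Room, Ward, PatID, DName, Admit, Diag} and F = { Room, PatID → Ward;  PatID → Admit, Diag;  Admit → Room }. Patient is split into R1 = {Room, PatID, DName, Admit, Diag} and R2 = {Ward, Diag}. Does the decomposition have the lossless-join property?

No

Common attributes: R1 ∩ R2 = {Diag}.
No dependency enlarges {Diag}, so (Diag)⁺ = {Diag}.
The closure contains neither all of R1 = {Room, PatID, DName, Admit, Diag} nor all of R2 = {Ward, Diag}, so the common attributes are not a superkey of either fragment. The join is lossy.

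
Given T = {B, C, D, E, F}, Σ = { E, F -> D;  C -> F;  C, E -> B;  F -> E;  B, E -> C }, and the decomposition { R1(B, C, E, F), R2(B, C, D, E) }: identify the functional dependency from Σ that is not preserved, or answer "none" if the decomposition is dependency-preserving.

Check E, F → D: no single fragment contains all of {D, E, F}, and the restricted closure of {E, F} across the fragments never reaches {D}.
C → F is preserved.
C, E → B is preserved.
F → E is preserved.
B, E → C is preserved.

E, F -> D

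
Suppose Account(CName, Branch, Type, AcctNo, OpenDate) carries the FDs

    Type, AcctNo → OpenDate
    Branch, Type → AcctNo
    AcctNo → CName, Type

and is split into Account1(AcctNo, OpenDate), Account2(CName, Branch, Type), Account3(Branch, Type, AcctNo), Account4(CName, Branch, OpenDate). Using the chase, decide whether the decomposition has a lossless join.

Chase test. Columns are CName, Branch, Type, AcctNo, OpenDate; row i has aⱼ where attribute j ∈ Accounti, else bᵢⱼ.
Initial tableau (one row per fragment):
  row 1: b11 b12 b13 a4 a5
  row 2: a1 a2 a3 b24 b25
  row 3: b31 a2 a3 a4 b35
  row 4: a1 a2 b43 b44 a5
Rows 2 and 3 agree on Branch, Type; apply Branch, Type→AcctNo and equate their AcctNo entries.
Rows 1 and 2 agree on AcctNo; apply AcctNo→CName, Type and equate their CName, Type entries.
Rows 1 and 3 agree on AcctNo; apply AcctNo→CName, Type and equate their CName, Type entries.
Rows 1 and 2 agree on Type, AcctNo; apply Type, AcctNo→OpenDate and equate their OpenDate entries.
Rows 1 and 3 agree on Type, AcctNo; apply Type, AcctNo→OpenDate and equate their OpenDate entries.
Row 2 is now all distinguished symbols — the join is lossless.

Yes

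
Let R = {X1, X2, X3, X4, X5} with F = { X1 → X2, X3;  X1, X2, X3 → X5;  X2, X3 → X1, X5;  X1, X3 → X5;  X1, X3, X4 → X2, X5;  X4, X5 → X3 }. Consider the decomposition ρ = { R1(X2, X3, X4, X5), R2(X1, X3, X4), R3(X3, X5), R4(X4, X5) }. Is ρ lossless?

No

Chase test. Columns are X1, X2, X3, X4, X5; row i has aⱼ where attribute j ∈ Ri, else bᵢⱼ.
Initial tableau (one row per fragment):
  row 1: b11 a2 a3 a4 a5
  row 2: a1 b22 a3 a4 b25
  row 3: b31 b32 a3 b34 a5
  row 4: b41 b42 b43 a4 a5
Rows 1 and 4 agree on X4, X5; apply X4, X5→X3 and equate their X3 entries.
No row becomes fully distinguished — the join is lossy.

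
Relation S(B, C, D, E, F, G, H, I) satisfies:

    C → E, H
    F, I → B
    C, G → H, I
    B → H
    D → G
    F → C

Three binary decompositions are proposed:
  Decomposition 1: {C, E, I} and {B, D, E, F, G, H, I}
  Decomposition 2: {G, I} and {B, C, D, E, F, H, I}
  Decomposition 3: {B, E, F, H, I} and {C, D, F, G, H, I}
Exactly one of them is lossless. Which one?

Decomposition 1: common = {E, I}, closure = {E, I} → lossy.
Decomposition 2: common = {I}, closure = {I} → lossy.
Decomposition 3: common = {F, H, I}, closure = {B, C, E, F, H, I} → lossless.

Decomposition 3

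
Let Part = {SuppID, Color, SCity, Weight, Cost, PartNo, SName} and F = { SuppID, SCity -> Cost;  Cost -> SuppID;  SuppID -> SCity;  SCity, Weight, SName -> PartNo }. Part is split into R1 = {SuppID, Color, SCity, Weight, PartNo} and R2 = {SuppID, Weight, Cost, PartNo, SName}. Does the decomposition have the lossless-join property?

Common attributes: R1 ∩ R2 = {SuppID, Weight, PartNo}.
Closure of {SuppID, Weight, PartNo}: SuppID → SCity applies, adding SCity; SuppID, SCity → Cost applies, adding Cost. So (SuppID, Weight, PartNo)⁺ = {SuppID, SCity, Weight, Cost, PartNo}.
The closure contains neither all of R1 = {SuppID, Color, SCity, Weight, PartNo} nor all of R2 = {SuppID, Weight, Cost, PartNo, SName}, so the common attributes are not a superkey of either fragment. The join is lossy.

No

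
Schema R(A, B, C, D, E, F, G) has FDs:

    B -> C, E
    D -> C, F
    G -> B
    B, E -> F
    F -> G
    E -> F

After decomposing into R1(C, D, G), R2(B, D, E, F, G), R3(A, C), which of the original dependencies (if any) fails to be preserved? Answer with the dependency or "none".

B → C, E: restricted closure across fragments reaches C, E.
D → C, F: restricted closure across fragments reaches C, F.
G → B lies within R2.
B, E → F lies within R2.
F → G lies within R2.
E → F lies within R2.
Every dependency is enforceable on the fragments, so the decomposition is dependency-preserving.

none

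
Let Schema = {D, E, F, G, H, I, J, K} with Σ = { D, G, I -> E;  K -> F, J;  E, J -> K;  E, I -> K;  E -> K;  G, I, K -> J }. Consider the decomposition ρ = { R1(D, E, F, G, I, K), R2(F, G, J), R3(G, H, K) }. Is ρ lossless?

Chase test. Columns are D, E, F, G, H, I, J, K; row i has aⱼ where attribute j ∈ Ri, else bᵢⱼ.
Initial tableau (one row per fragment):
  row 1: a1 a2 a3 a4 b15 a6 b17 a8
  row 2: b21 b22 a3 a4 b25 b26 a7 b28
  row 3: b31 b32 b33 a4 a5 b36 b37 a8
Rows 1 and 3 agree on K; apply K→F, J and equate their F, J entries.
No row becomes fully distinguished — the join is lossy.

No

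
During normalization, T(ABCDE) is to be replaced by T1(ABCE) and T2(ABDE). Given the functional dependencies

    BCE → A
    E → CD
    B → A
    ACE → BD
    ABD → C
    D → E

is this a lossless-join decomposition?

Common attributes: T1 ∩ T2 = {ABE}.
Closure of {ABE}: E → CD applies, adding CD. So (ABE)⁺ = {ABCDE}.
This closure contains every attribute of T1, so T1 ∩ T2 → T1. The join is lossless.

Yes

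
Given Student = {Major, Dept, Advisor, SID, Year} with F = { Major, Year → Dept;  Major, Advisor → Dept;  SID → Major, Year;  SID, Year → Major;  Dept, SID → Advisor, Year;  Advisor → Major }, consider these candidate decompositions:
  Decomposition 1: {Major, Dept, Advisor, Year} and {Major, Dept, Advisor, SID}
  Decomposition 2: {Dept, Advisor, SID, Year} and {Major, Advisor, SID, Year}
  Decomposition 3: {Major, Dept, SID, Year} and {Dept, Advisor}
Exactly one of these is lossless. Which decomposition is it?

Decomposition 1: common = {Major, Dept, Advisor}, closure = {Major, Dept, Advisor} → lossy.
Decomposition 2: common = {Advisor, SID, Year}, closure = {Major, Dept, Advisor, SID, Year} → lossless.
Decomposition 3: common = {Dept}, closure = {Dept} → lossy.

Decomposition 2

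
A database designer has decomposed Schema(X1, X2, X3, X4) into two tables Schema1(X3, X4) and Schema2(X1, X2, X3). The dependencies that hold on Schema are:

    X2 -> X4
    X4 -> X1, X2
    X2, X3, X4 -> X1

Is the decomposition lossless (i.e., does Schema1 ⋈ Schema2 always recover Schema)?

Common attributes: Schema1 ∩ Schema2 = {X3}.
No dependency enlarges {X3}, so (X3)⁺ = {X3}.
The closure contains neither all of Schema1 = {X3, X4} nor all of Schema2 = {X1, X2, X3}, so the common attributes are not a superkey of either fragment. The join is lossy.

No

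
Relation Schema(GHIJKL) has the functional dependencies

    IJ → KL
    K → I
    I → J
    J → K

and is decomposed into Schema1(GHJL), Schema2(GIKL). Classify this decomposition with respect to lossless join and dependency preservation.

Lossless test: (GL)⁺ = {GL}, which is a superkey of neither fragment — lossy.
Dependency preservation: the restricted closure of {I} across the fragments never reaches {J}, so I → J cannot be enforced without a join — not preserved.

lossy and not dependency-preserving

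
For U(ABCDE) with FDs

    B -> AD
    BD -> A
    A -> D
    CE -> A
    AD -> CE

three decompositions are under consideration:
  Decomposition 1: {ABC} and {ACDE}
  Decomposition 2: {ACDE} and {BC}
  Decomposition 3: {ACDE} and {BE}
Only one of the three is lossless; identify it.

Decomposition 1

Decomposition 1: common = {AC}, closure = {ACDE} → lossless.
Decomposition 2: common = {C}, closure = {C} → lossy.
Decomposition 3: common = {E}, closure = {E} → lossy.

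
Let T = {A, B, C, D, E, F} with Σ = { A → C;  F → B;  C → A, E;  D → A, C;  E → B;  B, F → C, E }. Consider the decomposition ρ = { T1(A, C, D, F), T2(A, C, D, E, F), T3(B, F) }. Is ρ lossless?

Chase test. Columns are A, B, C, D, E, F; row i has aⱼ where attribute j ∈ Ti, else bᵢⱼ.
Initial tableau (one row per fragment):
  row 1: a1 b12 a3 a4 b15 a6
  row 2: a1 b22 a3 a4 a5 a6
  row 3: b31 a2 b33 b34 b35 a6
Rows 1 and 2 agree on F; apply F→B and equate their B entries.
Rows 1 and 3 agree on F; apply F→B and equate their B entries.
Rows 1 and 2 agree on C; apply C→A, E and equate their A, E entries.
Rows 1 and 3 agree on B, F; apply B, F→C, E and equate their C, E entries.
Rows 1 and 3 agree on C; apply C→A, E and equate their A, E entries.
Row 1 is now all distinguished symbols — the join is lossless.

Yes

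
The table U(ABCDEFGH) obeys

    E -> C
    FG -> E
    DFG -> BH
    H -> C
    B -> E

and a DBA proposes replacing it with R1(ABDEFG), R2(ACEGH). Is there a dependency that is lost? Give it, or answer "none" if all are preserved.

Check DFG → BH: no single fragment contains all of {BDFGH}, and the restricted closure of {DFG} across the fragments never reaches {BH}.
E → C is preserved.
FG → E is preserved.
H → C is preserved.
B → E is preserved.

DFG -> BH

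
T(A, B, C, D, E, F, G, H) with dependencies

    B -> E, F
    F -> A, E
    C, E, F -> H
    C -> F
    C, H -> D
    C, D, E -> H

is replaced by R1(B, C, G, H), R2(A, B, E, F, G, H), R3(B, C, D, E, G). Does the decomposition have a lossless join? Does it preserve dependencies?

lossless but not dependency-preserving

Lossless test (chase): Rows 1 and 2 agree on B; apply B→E, F and equate their E, F entries. Rows 1 and 3 agree on B; apply B→E, F and equate their E, F entries. Rows 1 and 2 agree on F; apply F→A, E and equate their A, E entries. Rows 1 and 3 agree on F; apply F→A, E and equate their A, E entries. Rows 1 and 3 agree on C, E, F; apply C, E, F→H and equate their H entries. Rows 1 and 3 agree on C, H; apply C, H→D and equate their D entries. Row 1 is now all distinguished symbols — the join is lossless.
Dependency preservation: the restricted closure of {C} across the fragments never reaches {F}, so C → F cannot be enforced without a join — not preserved.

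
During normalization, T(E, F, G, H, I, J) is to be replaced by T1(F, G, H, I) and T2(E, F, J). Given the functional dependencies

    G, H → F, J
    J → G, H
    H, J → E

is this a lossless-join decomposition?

No

Common attributes: T1 ∩ T2 = {F}.
No dependency enlarges {F}, so (F)⁺ = {F}.
The closure contains neither all of T1 = {F, G, H, I} nor all of T2 = {E, F, J}, so the common attributes are not a superkey of either fragment. The join is lossy.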